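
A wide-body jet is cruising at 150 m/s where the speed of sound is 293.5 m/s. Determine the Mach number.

M = v/a = 150 / 293.5 = 0.511

M = 0.511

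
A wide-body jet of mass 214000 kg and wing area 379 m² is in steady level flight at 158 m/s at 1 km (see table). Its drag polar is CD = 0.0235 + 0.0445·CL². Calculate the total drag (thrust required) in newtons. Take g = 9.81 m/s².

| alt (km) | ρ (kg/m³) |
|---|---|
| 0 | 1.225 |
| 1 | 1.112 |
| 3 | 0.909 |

D = 1.61×10^5 N

At 1 km, from the table: ρ = 1.112 kg/m³.
Weight W = mg = 214000 × 9.81 = 2.0993×10^6 N; in level flight L = W.
Dynamic pressure q = 0.5 × 1.112 × 158² = 13880 Pa.
CL = 2W/(ρv²S) = 2×2.0993×10^6/(1.112×158²×379) = 0.3991.
CD = 0.0235 + 0.0445 × 0.3991² = 0.03059.
D = q·S·CD = 13880 × 379 × 0.03059 = 1.609×10^5 N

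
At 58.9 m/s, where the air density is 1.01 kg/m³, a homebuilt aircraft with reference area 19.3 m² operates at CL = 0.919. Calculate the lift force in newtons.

L = 31100 N

L = ½ρv²S·CL = ½ × 1.01 × 58.9² × 19.3 × 0.919 = 31100 N ≈ 31.1 kN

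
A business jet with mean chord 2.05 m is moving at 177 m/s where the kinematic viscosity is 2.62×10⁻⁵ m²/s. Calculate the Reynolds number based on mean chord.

Re = v·c/ν = 177 × 2.05 / (2.62×10⁻⁵) = 1.38×10^7

Re = 1.38×10^7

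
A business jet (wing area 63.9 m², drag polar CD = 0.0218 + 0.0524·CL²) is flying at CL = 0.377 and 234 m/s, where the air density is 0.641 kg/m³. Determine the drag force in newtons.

D = 32800 N

CD = 0.0218 + 0.0524 × 0.377² = 0.02925
D = ½ρv²S·CD = ½ × 0.641 × 234² × 63.9 × 0.02925 = 32800 N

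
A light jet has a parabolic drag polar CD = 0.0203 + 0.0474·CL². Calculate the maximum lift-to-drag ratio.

For CD = CD0 + K·CL², (L/D)max occurs at CL* = √(CD0/K) and equals 1/(2√(K·CD0)).
(L/D)max = 1/(2√(0.0474 × 0.0203)) = 1/(2 × 0.03102) = 16.1

(L/D)max = 16.1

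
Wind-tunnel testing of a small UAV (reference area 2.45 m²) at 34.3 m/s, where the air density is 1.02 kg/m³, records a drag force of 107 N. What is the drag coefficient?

From D = ½ρv²S·CD, rearranging gives CD = 2D/(ρv²S).
CD = 2 × 107 / (1.02 × 34.3² × 2.45) = 0.0728

CD = 0.0728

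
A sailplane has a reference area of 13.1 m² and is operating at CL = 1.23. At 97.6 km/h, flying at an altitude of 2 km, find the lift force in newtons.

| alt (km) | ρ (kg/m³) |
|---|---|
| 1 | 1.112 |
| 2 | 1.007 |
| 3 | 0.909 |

At 2 km, from the table: ρ = 1.007 kg/m³.
Convert speed: v = 97.6 km/h ÷ 3.6 = 27.11 m/s.
L = ½ρv²S·CL = ½ × 1.007 × 27.11² × 13.1 × 1.23 = 5960 N ≈ 5.96 kN

L = 5960 N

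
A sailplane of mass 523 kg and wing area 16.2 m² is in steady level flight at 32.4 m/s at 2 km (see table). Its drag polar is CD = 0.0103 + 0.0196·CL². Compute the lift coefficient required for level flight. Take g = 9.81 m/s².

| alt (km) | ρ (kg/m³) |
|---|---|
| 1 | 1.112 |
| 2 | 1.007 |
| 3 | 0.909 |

At 2 km, from the table: ρ = 1.007 kg/m³.
In steady level flight, lift balances weight: W = mg = 523 × 9.81 = 5130.6 N.
Dynamic pressure q = 0.5 × 1.007 × 32.4² = 528.6 Pa.
Required CL = L/(qS) = 5130.6/(528.6·16.2) = 0.5992.

CL = 0.599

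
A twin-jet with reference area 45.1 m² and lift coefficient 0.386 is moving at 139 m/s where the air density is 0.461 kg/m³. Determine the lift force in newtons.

L = 77500 N

Dynamic pressure q = ½ρv² = ½ × 0.461 × 139² = 4453 Pa.
L = q·S·CL = 4453 × 45.1 × 0.386 = 77500 N ≈ 77.5 kN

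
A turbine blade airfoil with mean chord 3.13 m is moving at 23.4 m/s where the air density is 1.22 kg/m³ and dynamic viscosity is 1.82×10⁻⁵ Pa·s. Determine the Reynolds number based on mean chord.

Re = ρ·v·c/μ = 1.22 × 23.4 × 3.13 / (1.82×10⁻⁵) = 4.91×10^6

Re = 4.91×10^6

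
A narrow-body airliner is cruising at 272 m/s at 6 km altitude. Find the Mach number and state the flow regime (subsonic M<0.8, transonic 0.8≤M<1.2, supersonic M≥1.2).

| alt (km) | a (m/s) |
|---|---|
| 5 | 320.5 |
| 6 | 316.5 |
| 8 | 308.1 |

M = 0.859 (transonic)

At 6 km, from the table: a = 316.5 m/s.
M = v/a = 272 / 316.5 = 0.859
M = 0.859 → transonic.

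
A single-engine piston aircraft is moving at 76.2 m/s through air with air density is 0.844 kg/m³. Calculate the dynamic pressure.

q = ½ρv² = ½ × 0.844 × 76.2² = 2450 Pa

q = 2450 Pa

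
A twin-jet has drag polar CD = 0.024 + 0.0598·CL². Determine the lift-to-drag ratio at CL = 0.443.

L/D = 12.4

CD = 0.024 + 0.0598 × 0.443² = 0.03574
L/D = CL/CD = 0.443 / 0.03574 = 12.4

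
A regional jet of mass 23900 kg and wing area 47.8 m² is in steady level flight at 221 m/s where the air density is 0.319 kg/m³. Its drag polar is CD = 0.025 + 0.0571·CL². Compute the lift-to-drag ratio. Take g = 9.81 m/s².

Level flight ⇒ L = W = m·g = 23900 × 9.81 = 2.3446×10^5 N.
Dynamic pressure q = 0.5 × 0.319 × 221² = 7790 Pa.
CL = 2W/(ρv²S) = 2×2.3446×10^5/(0.319×221²×47.8) = 0.6296.
CD = 0.025 + 0.0571 × 0.6296² = 0.04764.
L/D = CL/CD = 0.6296 / 0.04764 = 13.2

L/D = 13.2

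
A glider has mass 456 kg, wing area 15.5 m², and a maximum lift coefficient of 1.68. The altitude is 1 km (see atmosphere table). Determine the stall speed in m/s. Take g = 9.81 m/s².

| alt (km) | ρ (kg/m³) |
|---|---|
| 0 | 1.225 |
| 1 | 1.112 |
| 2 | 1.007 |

At 1 km, from the table: ρ = 1.112 kg/m³.
Stall occurs when L = W at CL,max. W = mg = 456 × 9.81 = 4473 N.
From L = ½ρV²S·CL,max = W: V_stall = √(2W/(ρSCL,max)) = √(2·4473/(1.112·15.5·1.68))
V_stall = √309 = 17.6 m/s

V_stall = 17.6 m/s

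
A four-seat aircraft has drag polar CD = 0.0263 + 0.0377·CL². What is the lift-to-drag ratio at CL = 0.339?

L/D = 11.1

CD = 0.0263 + 0.0377 × 0.339² = 0.03063
L/D = CL/CD = 0.339 / 0.03063 = 11.1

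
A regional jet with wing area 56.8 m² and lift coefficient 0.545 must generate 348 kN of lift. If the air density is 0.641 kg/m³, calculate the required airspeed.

L = ½ρv²S·CL ⇒ v = √(2L/(ρ·S·CL))
v = √(2 × 3.48×10^5 / (0.641 × 56.8 × 0.545)) = √35080 = 187 m/s

v = 187 m/s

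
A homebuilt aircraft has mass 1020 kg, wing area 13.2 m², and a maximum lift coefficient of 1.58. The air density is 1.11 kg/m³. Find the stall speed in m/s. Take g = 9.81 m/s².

V_stall = 29.4 m/s

Weight W = mg = 1020 × 9.81 = 10010 N.
V_stall = √(2W/(ρ·S·CL,max)) = √(2 × 10010 / (1.11 × 13.2 × 1.58))
V_stall = √864.5 = 29.4 m/s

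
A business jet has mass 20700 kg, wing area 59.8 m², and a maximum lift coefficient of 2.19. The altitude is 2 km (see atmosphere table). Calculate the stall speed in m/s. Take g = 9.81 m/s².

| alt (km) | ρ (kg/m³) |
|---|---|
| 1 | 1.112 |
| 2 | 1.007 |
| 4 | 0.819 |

At 2 km, from the table: ρ = 1.007 kg/m³.
Weight W = mg = 20700 × 9.81 = 2.031×10^5 N.
From L = ½ρV²S·CL,max = W: V_stall = √(2W/(ρSCL,max)) = √(2·2.031×10^5/(1.007·59.8·2.19))
V_stall = √3080 = 55.5 m/s

V_stall = 55.5 m/s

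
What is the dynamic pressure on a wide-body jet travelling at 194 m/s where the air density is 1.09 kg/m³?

q = ½ρv² = ½ × 1.09 × 194² = 20500 Pa

q = 20500 Pa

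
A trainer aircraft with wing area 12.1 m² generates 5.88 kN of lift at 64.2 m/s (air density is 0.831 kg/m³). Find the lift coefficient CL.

From L = ½ρv²S·CL, rearranging gives CL = 2L/(ρv²S).
CL = 2 × 5880 / (0.831 × 64.2² × 12.1) = 0.284

CL = 0.284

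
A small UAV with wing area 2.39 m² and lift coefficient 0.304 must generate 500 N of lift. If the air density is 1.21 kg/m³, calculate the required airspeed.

v = 33.7 m/s

L = ½ρv²S·CL ⇒ v = √(2L/(ρ·S·CL))
v = √(2 × 500 / (1.21 × 2.39 × 0.304)) = √1137 = 33.7 m/s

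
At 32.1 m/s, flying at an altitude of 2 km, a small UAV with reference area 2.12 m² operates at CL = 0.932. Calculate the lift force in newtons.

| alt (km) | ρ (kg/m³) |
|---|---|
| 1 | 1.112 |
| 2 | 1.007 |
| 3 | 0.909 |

L = 1030 N

At 2 km, from the table: ρ = 1.007 kg/m³.
L = ½ρv²S·CL = ½ × 1.007 × 32.1² × 2.12 × 0.932 = 1030 N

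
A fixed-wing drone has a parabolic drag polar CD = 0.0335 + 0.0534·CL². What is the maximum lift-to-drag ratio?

For CD = CD0 + K·CL², (L/D)max occurs at CL* = √(CD0/K) and equals 1/(2√(K·CD0)).
(L/D)max = 1/(2√(0.0534 × 0.0335)) = 1/(2 × 0.0423) = 11.8

(L/D)max = 11.8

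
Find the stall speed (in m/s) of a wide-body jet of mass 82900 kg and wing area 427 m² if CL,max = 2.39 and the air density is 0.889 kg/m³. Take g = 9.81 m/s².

At stall, lift equals weight: L = W = m·g = 82900 × 9.81 = 8.132×10^5 N.
V_stall = √(2W/(ρ·S·CL,max)) = √(2 × 8.132×10^5 / (0.889 × 427 × 2.39))
V_stall = √1793 = 42.3 m/s

V_stall = 42.3 m/s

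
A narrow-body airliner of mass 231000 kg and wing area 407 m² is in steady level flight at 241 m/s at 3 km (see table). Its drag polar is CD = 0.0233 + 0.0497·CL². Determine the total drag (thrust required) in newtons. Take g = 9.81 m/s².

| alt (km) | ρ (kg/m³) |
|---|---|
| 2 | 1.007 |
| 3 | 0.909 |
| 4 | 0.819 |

D = 2.74×10^5 N

At 3 km, from the table: ρ = 0.909 kg/m³.
Weight W = mg = 231000 × 9.81 = 2.2661×10^6 N; in level flight L = W.
Dynamic pressure q = 0.5 × 0.909 × 241² = 26400 Pa.
CL = W/(q·S) = 2.2661×10^6 / (26400 × 407) = 0.2109.
CD = 0.0233 + 0.0497 × 0.2109² = 0.02551.
D = q·S·CD = 26400 × 407 × 0.02551 = 2.741×10^5 N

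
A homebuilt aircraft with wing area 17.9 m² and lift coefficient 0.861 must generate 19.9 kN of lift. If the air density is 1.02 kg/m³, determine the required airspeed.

L = ½ρv²S·CL ⇒ v = √(2L/(ρ·S·CL))
v = √(2 × 19900 / (1.02 × 17.9 × 0.861)) = √2532 = 50.3 m/s

v = 50.3 m/s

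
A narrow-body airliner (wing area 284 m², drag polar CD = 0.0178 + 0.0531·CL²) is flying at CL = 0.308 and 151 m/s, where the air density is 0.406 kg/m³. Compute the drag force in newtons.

D = 30000 N

CD = 0.0178 + 0.0531 × 0.308² = 0.02284
D = ½ρv²S·CD = ½ × 0.406 × 151² × 284 × 0.02284 = 30000 N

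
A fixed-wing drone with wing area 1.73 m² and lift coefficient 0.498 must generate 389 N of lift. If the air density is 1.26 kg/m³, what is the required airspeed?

L = ½ρv²S·CL ⇒ v = √(2L/(ρ·S·CL))
v = √(2 × 389 / (1.26 × 1.73 × 0.498)) = √716.7 = 26.8 m/s

v = 26.8 m/s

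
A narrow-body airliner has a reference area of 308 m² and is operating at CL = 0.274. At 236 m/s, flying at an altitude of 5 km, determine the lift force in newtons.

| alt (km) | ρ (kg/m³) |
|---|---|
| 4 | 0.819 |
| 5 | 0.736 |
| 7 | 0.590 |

L = 1.73×10^6 N

At 5 km, from the table: ρ = 0.736 kg/m³.
Dynamic pressure q = ½ρv² = ½ × 0.736 × 236² = 20500 Pa.
L = q·S·CL = 20500 × 308 × 0.274 = 1.73×10^6 N ≈ 1730 kN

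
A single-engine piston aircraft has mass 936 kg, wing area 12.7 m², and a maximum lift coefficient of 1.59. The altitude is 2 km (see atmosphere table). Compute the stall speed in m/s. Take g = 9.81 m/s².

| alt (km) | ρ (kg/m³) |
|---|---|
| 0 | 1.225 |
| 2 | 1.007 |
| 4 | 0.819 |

At 2 km, from the table: ρ = 1.007 kg/m³.
Stall occurs when L = W at CL,max. W = mg = 936 × 9.81 = 9182 N.
From L = ½ρV²S·CL,max = W: V_stall = √(2W/(ρSCL,max)) = √(2·9182/(1.007·12.7·1.59))
V_stall = √903.1 = 30.1 m/s

V_stall = 30.1 m/s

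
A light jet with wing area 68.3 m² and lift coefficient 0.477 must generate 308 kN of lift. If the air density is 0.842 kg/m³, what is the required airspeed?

v = 150 m/s

L = ½ρv²S·CL ⇒ v = √(2L/(ρ·S·CL))
v = √(2 × 3.08×10^5 / (0.842 × 68.3 × 0.477)) = √22460 = 150 m/s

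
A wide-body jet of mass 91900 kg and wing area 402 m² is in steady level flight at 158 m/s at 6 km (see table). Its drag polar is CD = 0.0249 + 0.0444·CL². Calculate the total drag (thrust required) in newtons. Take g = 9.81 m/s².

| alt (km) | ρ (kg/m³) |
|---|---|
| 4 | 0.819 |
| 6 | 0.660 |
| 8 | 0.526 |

D = 93400 N

At 6 km, from the table: ρ = 0.660 kg/m³.
In steady level flight, lift balances weight: W = mg = 91900 × 9.81 = 9.0154×10^5 N.
Dynamic pressure q = 0.5 × 0.66 × 158² = 8238 Pa.
Required CL = L/(qS) = 9.0154×10^5/(8238·402) = 0.2722.
CD = 0.0249 + 0.0444 × 0.2722² = 0.02819.
D = q·S·CD = 8238 × 402 × 0.02819 = 93360 N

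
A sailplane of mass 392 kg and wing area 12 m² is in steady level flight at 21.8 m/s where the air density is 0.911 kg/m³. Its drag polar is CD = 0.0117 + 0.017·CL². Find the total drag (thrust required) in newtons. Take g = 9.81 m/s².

D = 127 N

Weight W = mg = 392 × 9.81 = 3845.5 N; in level flight L = W.
q = ½ρv² = ½ × 0.911 × 21.8² = 216.5 Pa.
CL = 2W/(ρv²S) = 2×3845.5/(0.911×21.8²×12) = 1.48.
CD = 0.0117 + 0.017 × 1.48² = 0.04896.
D = q·S·CD = 216.5 × 12 × 0.04896 = 127.2 N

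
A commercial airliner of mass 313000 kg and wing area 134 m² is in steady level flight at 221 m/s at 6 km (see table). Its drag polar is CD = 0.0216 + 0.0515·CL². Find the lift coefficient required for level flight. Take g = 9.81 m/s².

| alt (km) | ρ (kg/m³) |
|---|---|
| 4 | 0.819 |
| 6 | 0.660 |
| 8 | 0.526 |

CL = 1.42

At 6 km, from the table: ρ = 0.660 kg/m³.
Level flight ⇒ L = W = m·g = 313000 × 9.81 = 3.0705×10^6 N.
Dynamic pressure q = 0.5 × 0.66 × 221² = 16120 Pa.
CL = 2W/(ρv²S) = 2×3.0705×10^6/(0.66×221²×134) = 1.422.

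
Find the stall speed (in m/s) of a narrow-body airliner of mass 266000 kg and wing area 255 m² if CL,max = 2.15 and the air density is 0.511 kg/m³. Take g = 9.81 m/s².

Stall occurs when L = W at CL,max. W = mg = 266000 × 9.81 = 2.609×10^6 N.
From L = ½ρV²S·CL,max = W: V_stall = √(2W/(ρSCL,max)) = √(2·2.609×10^6/(0.511·255·2.15))
V_stall = √18630 = 136 m/s

V_stall = 136 m/s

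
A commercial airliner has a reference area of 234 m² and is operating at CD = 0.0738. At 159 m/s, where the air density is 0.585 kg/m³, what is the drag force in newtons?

Dynamic pressure q = ½ρv² = ½ × 0.585 × 159² = 7395 Pa.
D = q·S·CD = 7395 × 234 × 0.0738 = 1.28×10^5 N ≈ 128 kN

D = 1.28×10^5 N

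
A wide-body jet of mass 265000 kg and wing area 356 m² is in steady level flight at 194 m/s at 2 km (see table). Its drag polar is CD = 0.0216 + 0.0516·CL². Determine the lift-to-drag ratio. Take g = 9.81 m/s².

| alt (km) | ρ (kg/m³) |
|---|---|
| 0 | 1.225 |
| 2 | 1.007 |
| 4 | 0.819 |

At 2 km, from the table: ρ = 1.007 kg/m³.
Weight W = mg = 265000 × 9.81 = 2.5996×10^6 N; in level flight L = W.
q = ½ρv² = ½ × 1.007 × 194² = 18950 Pa.
Required CL = L/(qS) = 2.5996×10^6/(18950·356) = 0.3854.
CD = 0.0216 + 0.0516 × 0.3854² = 0.02926.
L/D = CL/CD = 0.3854 / 0.02926 = 13.2

L/D = 13.2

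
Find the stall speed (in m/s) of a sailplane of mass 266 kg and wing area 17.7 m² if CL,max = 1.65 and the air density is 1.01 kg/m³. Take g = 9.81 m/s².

Stall occurs when L = W at CL,max. W = mg = 266 × 9.81 = 2609 N.
From L = ½ρV²S·CL,max = W: V_stall = √(2W/(ρSCL,max)) = √(2·2609/(1.01·17.7·1.65))
V_stall = √176.9 = 13.3 m/s

V_stall = 13.3 m/s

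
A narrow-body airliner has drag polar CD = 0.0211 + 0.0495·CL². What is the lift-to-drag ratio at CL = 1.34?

CD = 0.0211 + 0.0495 × 1.34² = 0.11
L/D = CL/CD = 1.34 / 0.11 = 12.2

L/D = 12.2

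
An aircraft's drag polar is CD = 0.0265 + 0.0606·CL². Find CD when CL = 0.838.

CD = 0.0691

CD = 0.0265 + 0.0606 × 0.838² = 0.0265 + 0.04256 = 0.0691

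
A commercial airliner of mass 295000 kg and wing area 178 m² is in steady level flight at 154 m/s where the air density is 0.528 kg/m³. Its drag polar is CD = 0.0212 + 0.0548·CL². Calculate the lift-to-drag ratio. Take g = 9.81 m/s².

Weight W = mg = 295000 × 9.81 = 2.894×10^6 N; in level flight L = W.
Dynamic pressure q = 0.5 × 0.528 × 154² = 6261 Pa.
CL = 2W/(ρv²S) = 2×2.894×10^6/(0.528×154²×178) = 2.597.
CD = 0.0212 + 0.0548 × 2.597² = 0.3907.
L/D = CL/CD = 2.597 / 0.3907 = 6.65

L/D = 6.65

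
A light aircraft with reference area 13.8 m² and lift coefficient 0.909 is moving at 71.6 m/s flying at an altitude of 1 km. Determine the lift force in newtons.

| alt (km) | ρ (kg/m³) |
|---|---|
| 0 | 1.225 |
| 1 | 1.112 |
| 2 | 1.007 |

L = 35800 N

At 1 km, from the table: ρ = 1.112 kg/m³.
Dynamic pressure q = ½ρv² = ½ × 1.112 × 71.6² = 2850 Pa.
L = q·S·CL = 2850 × 13.8 × 0.909 = 35800 N ≈ 35.8 kN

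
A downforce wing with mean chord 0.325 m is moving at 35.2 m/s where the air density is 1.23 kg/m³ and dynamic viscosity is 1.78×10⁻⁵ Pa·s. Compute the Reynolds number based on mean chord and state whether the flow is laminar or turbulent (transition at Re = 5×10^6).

Re = 7.91×10^5 (laminar)

Re = ρ·v·c/μ = 1.23 × 35.2 × 0.325 / (1.78×10⁻⁵) = 7.91×10^5
Since 7.91×10^5 < 5×10^6, the flow is laminar.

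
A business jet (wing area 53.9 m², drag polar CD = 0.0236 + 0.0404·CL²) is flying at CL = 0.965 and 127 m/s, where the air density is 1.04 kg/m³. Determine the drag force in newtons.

D = 27700 N

CD = 0.0236 + 0.0404 × 0.965² = 0.06122
D = ½ρv²S·CD = ½ × 1.04 × 127² × 53.9 × 0.06122 = 27700 N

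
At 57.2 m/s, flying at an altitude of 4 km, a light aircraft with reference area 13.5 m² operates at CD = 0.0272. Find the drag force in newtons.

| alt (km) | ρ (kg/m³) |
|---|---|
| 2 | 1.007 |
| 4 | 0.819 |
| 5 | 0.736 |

D = 492 N

At 4 km, from the table: ρ = 0.819 kg/m³.
Dynamic pressure q = ½ρv² = ½ × 0.819 × 57.2² = 1340 Pa.
D = q·S·CD = 1340 × 13.5 × 0.0272 = 492 N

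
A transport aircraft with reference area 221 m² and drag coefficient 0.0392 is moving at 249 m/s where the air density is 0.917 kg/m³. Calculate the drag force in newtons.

D = ½ρv²S·CD = ½ × 0.917 × 249² × 221 × 0.0392 = 2.46×10^5 N ≈ 246 kN

D = 2.46×10^5 N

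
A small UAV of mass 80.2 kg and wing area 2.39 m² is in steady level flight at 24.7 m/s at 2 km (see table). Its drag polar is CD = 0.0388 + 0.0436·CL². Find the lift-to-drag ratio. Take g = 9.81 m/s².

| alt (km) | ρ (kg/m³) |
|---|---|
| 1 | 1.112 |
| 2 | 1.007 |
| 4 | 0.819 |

At 2 km, from the table: ρ = 1.007 kg/m³.
In steady level flight, lift balances weight: W = mg = 80.2 × 9.81 = 786.76 N.
q = ½ρv² = ½ × 1.007 × 24.7² = 307.2 Pa.
CL = 2W/(ρv²S) = 2×786.76/(1.007×24.7²×2.39) = 1.072.
CD = 0.0388 + 0.0436 × 1.072² = 0.08887.
L/D = CL/CD = 1.072 / 0.08887 = 12.1

L/D = 12.1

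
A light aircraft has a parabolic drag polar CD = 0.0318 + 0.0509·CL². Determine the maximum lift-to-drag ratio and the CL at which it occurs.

For CD = CD0 + K·CL², (L/D)max occurs at CL* = √(CD0/K) and equals 1/(2√(K·CD0)).
(L/D)max = 1/(2√(0.0509 × 0.0318)) = 1/(2 × 0.04023) = 12.4
CL* = √(0.0318/0.0509) = 0.79

(L/D)max = 12.4, at CL = 0.79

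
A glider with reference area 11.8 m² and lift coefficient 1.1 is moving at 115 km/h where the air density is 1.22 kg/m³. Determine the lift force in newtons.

Convert speed: v = 115 km/h ÷ 3.6 = 31.94 m/s.
L = ½ρv²S·CL = ½ × 1.22 × 31.94² × 11.8 × 1.1 = 8080 N ≈ 8.08 kN

L = 8080 N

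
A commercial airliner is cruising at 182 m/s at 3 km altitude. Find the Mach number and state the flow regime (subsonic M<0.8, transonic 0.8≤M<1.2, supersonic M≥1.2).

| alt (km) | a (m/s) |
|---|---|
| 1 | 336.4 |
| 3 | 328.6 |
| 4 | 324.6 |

At 3 km, from the table: a = 328.6 m/s.
M = v/a = 182 / 328.6 = 0.554
M = 0.554 → subsonic.

M = 0.554 (subsonic)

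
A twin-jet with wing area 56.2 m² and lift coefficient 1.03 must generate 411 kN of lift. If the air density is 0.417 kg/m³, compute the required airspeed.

L = ½ρv²S·CL ⇒ v = √(2L/(ρ·S·CL))
v = √(2 × 4.11×10^5 / (0.417 × 56.2 × 1.03)) = √34050 = 185 m/s

v = 185 m/s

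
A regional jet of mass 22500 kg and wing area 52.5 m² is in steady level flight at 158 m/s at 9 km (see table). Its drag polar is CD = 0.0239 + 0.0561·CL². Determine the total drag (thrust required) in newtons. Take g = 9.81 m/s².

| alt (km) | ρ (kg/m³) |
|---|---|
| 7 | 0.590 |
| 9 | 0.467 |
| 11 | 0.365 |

D = 16200 N

At 9 km, from the table: ρ = 0.467 kg/m³.
In steady level flight, lift balances weight: W = mg = 22500 × 9.81 = 2.2072×10^5 N.
q = ½ρv² = ½ × 0.467 × 158² = 5829 Pa.
CL = W/(q·S) = 2.2072×10^5 / (5829 × 52.5) = 0.7213.
CD = 0.0239 + 0.0561 × 0.7213² = 0.05308.
D = q·S·CD = 5829 × 52.5 × 0.05308 = 16250 N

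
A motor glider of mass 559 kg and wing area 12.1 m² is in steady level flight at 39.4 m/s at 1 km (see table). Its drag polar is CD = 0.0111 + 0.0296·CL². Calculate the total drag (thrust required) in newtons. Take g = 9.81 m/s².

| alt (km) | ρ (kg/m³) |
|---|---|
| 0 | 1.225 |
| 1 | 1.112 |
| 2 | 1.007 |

D = 201 N

At 1 km, from the table: ρ = 1.112 kg/m³.
Weight W = mg = 559 × 9.81 = 5483.8 N; in level flight L = W.
Dynamic pressure q = 0.5 × 1.112 × 39.4² = 863.1 Pa.
Required CL = L/(qS) = 5483.8/(863.1·12.1) = 0.5251.
CD = 0.0111 + 0.0296 × 0.5251² = 0.01926.
D = q·S·CD = 863.1 × 12.1 × 0.01926 = 201.2 N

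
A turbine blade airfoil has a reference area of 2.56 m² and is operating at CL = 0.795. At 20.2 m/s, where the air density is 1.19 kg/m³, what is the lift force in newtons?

L = 494 N

Dynamic pressure q = ½ρv² = ½ × 1.19 × 20.2² = 242.8 Pa.
L = q·S·CL = 242.8 × 2.56 × 0.795 = 494 N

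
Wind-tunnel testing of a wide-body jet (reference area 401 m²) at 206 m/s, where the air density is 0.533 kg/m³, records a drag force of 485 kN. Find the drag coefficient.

CD = 0.107

From D = ½ρv²S·CD, rearranging gives CD = 2D/(ρv²S).
CD = 2 × 4.85×10^5 / (0.533 × 206² × 401) = 0.107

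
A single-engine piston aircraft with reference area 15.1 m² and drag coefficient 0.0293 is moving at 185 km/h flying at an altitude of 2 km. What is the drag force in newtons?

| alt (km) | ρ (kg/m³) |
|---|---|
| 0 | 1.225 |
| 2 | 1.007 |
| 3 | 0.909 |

At 2 km, from the table: ρ = 1.007 kg/m³.
Convert speed: v = 185 km/h ÷ 3.6 = 51.39 m/s.
D = ½ρv²S·CD = ½ × 1.007 × 51.39² × 15.1 × 0.0293 = 588 N

D = 588 N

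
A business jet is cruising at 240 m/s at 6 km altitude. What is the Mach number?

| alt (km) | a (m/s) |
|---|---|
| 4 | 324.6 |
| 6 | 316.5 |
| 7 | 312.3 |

At 6 km, from the table: a = 316.5 m/s.
M = v/a = 240 / 316.5 = 0.758

M = 0.758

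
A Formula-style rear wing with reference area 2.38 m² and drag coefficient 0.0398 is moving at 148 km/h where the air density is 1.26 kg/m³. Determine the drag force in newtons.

D = 101 N

Convert speed: v = 148 km/h ÷ 3.6 = 41.11 m/s.
D = ½ρv²S·CD = ½ × 1.26 × 41.11² × 2.38 × 0.0398 = 101 N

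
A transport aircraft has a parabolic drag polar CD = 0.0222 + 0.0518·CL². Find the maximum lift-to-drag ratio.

For CD = CD0 + K·CL², (L/D)max occurs at CL* = √(CD0/K) and equals 1/(2√(K·CD0)).
(L/D)max = 1/(2√(0.0518 × 0.0222)) = 1/(2 × 0.03391) = 14.7

(L/D)max = 14.7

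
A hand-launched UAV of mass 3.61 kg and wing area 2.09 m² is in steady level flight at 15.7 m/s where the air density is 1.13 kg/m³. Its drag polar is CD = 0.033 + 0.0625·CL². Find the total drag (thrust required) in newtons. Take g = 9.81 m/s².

In steady level flight, lift balances weight: W = mg = 3.61 × 9.81 = 35.414 N.
q = ½ρv² = ½ × 1.13 × 15.7² = 139.3 Pa.
CL = 2W/(ρv²S) = 2×35.414/(1.13×15.7²×2.09) = 0.1217.
CD = 0.033 + 0.0625 × 0.1217² = 0.03393.
D = q·S·CD = 139.3 × 2.09 × 0.03393 = 9.875 N

D = 9.87 N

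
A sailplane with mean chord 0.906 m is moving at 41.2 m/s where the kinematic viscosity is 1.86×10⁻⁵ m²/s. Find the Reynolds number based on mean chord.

Re = 2.01×10^6

Re = v·c/ν = 41.2 × 0.906 / (1.86×10⁻⁵) = 2.01×10^6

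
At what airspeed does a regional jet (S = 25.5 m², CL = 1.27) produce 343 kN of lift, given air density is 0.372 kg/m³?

v = 239 m/s

L = ½ρv²S·CL ⇒ v = √(2L/(ρ·S·CL))
v = √(2 × 3.43×10^5 / (0.372 × 25.5 × 1.27)) = √56940 = 239 m/s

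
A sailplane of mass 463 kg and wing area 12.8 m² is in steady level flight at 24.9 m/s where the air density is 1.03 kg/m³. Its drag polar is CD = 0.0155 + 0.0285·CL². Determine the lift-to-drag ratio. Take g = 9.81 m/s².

L/D = 21.9

Level flight ⇒ L = W = m·g = 463 × 9.81 = 4542 N.
Dynamic pressure q = 0.5 × 1.03 × 24.9² = 319.3 Pa.
CL = W/(q·S) = 4542 / (319.3 × 12.8) = 1.111.
CD = 0.0155 + 0.0285 × 1.111² = 0.0507.
L/D = CL/CD = 1.111 / 0.0507 = 21.9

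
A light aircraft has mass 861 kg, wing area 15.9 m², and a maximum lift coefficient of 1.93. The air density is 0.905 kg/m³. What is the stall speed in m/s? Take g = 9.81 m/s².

At stall, lift equals weight: L = W = m·g = 861 × 9.81 = 8446 N.
From L = ½ρV²S·CL,max = W: V_stall = √(2W/(ρSCL,max)) = √(2·8446/(0.905·15.9·1.93))
V_stall = √608.3 = 24.7 m/s

V_stall = 24.7 m/s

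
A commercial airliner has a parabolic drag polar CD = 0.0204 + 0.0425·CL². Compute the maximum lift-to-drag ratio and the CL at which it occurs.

For CD = CD0 + K·CL², (L/D)max occurs at CL* = √(CD0/K) and equals 1/(2√(K·CD0)).
(L/D)max = 1/(2√(0.0425 × 0.0204)) = 1/(2 × 0.02944) = 17
CL* = √(0.0204/0.0425) = 0.693

(L/D)max = 17, at CL = 0.693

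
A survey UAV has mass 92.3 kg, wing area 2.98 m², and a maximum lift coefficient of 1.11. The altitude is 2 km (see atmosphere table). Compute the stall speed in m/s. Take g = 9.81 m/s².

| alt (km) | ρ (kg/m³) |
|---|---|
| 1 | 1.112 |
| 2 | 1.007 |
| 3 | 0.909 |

At 2 km, from the table: ρ = 1.007 kg/m³.
Stall occurs when L = W at CL,max. W = mg = 92.3 × 9.81 = 905.5 N.
From L = ½ρV²S·CL,max = W: V_stall = √(2W/(ρSCL,max)) = √(2·905.5/(1.007·2.98·1.11))
V_stall = √543.7 = 23.3 m/s

V_stall = 23.3 m/s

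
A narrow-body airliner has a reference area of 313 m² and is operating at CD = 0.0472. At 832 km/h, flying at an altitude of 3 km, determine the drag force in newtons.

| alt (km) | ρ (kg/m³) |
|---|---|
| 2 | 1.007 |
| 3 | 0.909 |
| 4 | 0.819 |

D = 3.59×10^5 N

At 3 km, from the table: ρ = 0.909 kg/m³.
Convert speed: v = 832 km/h ÷ 3.6 = 231.1 m/s.
Dynamic pressure q = ½ρv² = ½ × 0.909 × 231.1² = 24280 Pa.
D = q·S·CD = 24280 × 313 × 0.0472 = 3.59×10^5 N ≈ 359 kN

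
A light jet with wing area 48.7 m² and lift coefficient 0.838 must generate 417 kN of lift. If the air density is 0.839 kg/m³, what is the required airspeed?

L = ½ρv²S·CL ⇒ v = √(2L/(ρ·S·CL))
v = √(2 × 4.17×10^5 / (0.839 × 48.7 × 0.838)) = √24360 = 156 m/s

v = 156 m/s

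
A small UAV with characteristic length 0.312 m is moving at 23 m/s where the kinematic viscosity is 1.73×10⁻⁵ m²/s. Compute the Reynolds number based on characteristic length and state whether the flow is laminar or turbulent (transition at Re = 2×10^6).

Re = v·c/ν = 23 × 0.312 / (1.73×10⁻⁵) = 4.15×10^5
Since 4.15×10^5 < 2×10^6, the flow is laminar.

Re = 4.15×10^5 (laminar)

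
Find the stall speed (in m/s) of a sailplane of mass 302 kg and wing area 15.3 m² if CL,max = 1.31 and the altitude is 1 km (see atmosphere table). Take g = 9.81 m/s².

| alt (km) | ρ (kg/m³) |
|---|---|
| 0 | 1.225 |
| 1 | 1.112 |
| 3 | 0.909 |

V_stall = 16.3 m/s

At 1 km, from the table: ρ = 1.112 kg/m³.
Stall occurs when L = W at CL,max. W = mg = 302 × 9.81 = 2963 N.
From L = ½ρV²S·CL,max = W: V_stall = √(2W/(ρSCL,max)) = √(2·2963/(1.112·15.3·1.31))
V_stall = √265.9 = 16.3 m/s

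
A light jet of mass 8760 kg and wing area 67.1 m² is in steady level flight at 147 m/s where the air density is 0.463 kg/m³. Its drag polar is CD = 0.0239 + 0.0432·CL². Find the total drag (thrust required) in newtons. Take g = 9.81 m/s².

Weight W = mg = 8760 × 9.81 = 85936 N; in level flight L = W.
q = ½ρv² = ½ × 0.463 × 147² = 5002 Pa.
CL = W/(q·S) = 85936 / (5002 × 67.1) = 0.256.
CD = 0.0239 + 0.0432 × 0.256² = 0.02673.
D = q·S·CD = 5002 × 67.1 × 0.02673 = 8973 N

D = 8970 N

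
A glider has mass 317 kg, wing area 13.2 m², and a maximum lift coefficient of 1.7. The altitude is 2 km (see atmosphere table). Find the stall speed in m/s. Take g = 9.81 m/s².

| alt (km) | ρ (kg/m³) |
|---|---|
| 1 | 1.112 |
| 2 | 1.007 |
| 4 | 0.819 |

At 2 km, from the table: ρ = 1.007 kg/m³.
Stall occurs when L = W at CL,max. W = mg = 317 × 9.81 = 3110 N.
From L = ½ρV²S·CL,max = W: V_stall = √(2W/(ρSCL,max)) = √(2·3110/(1.007·13.2·1.7))
V_stall = √275.2 = 16.6 m/s

V_stall = 16.6 m/s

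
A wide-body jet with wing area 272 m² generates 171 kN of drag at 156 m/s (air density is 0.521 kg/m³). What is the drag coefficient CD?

CD = 0.0992

From D = ½ρv²S·CD, rearranging gives CD = 2D/(ρv²S).
CD = 2 × 1.71×10^5 / (0.521 × 156² × 272) = 0.0992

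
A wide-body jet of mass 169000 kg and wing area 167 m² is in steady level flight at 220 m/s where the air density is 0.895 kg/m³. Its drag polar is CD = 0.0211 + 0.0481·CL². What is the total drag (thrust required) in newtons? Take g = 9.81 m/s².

D = 1.13×10^5 N

In steady level flight, lift balances weight: W = mg = 169000 × 9.81 = 1.6579×10^6 N.
q = ½ρv² = ½ × 0.895 × 220² = 21660 Pa.
Required CL = L/(qS) = 1.6579×10^6/(21660·167) = 0.4584.
CD = 0.0211 + 0.0481 × 0.4584² = 0.03121.
D = q·S·CD = 21660 × 167 × 0.03121 = 1.129×10^5 N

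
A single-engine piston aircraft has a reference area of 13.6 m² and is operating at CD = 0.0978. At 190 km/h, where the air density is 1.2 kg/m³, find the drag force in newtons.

Convert speed: v = 190 km/h ÷ 3.6 = 52.78 m/s.
D = ½ρv²S·CD = ½ × 1.2 × 52.78² × 13.6 × 0.0978 = 2220 N

D = 2220 N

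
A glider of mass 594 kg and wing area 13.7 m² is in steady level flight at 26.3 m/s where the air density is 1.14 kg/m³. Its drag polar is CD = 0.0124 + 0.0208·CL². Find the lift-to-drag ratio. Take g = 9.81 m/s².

Weight W = mg = 594 × 9.81 = 5827.1 N; in level flight L = W.
q = ½ρv² = ½ × 1.14 × 26.3² = 394.3 Pa.
Required CL = L/(qS) = 5827.1/(394.3·13.7) = 1.079.
CD = 0.0124 + 0.0208 × 1.079² = 0.03661.
L/D = CL/CD = 1.079 / 0.03661 = 29.5

L/D = 29.5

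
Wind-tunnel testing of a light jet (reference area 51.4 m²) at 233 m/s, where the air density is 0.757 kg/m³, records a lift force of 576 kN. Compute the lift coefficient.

From L = ½ρv²S·CL, rearranging gives CL = 2L/(ρv²S).
CL = 2 × 5.76×10^5 / (0.757 × 233² × 51.4) = 0.545

CL = 0.545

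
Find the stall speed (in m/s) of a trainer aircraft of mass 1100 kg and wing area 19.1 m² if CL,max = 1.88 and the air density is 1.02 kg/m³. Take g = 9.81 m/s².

Stall occurs when L = W at CL,max. W = mg = 1100 × 9.81 = 10790 N.
From L = ½ρV²S·CL,max = W: V_stall = √(2W/(ρSCL,max)) = √(2·10790/(1.02·19.1·1.88))
V_stall = √589.3 = 24.3 m/s

V_stall = 24.3 m/s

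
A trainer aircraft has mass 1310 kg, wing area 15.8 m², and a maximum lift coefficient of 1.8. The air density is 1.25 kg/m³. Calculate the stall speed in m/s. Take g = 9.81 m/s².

V_stall = 26.9 m/s

Stall occurs when L = W at CL,max. W = mg = 1310 × 9.81 = 12850 N.
From L = ½ρV²S·CL,max = W: V_stall = √(2W/(ρSCL,max)) = √(2·12850/(1.25·15.8·1.8))
V_stall = √723 = 26.9 m/s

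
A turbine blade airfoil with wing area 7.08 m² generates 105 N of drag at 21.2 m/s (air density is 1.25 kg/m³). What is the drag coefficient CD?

From D = ½ρv²S·CD, rearranging gives CD = 2D/(ρv²S).
CD = 2 × 105 / (1.25 × 21.2² × 7.08) = 0.0528

CD = 0.0528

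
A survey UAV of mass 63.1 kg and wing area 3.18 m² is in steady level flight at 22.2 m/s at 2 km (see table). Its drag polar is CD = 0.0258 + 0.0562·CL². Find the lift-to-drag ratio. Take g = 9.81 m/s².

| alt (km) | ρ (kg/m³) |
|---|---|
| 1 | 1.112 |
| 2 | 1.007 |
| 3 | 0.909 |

L/D = 13

At 2 km, from the table: ρ = 1.007 kg/m³.
Level flight ⇒ L = W = m·g = 63.1 × 9.81 = 619.01 N.
Dynamic pressure q = 0.5 × 1.007 × 22.2² = 248.1 Pa.
CL = W/(q·S) = 619.01 / (248.1 × 3.18) = 0.7845.
CD = 0.0258 + 0.0562 × 0.7845² = 0.06038.
L/D = CL/CD = 0.7845 / 0.06038 = 13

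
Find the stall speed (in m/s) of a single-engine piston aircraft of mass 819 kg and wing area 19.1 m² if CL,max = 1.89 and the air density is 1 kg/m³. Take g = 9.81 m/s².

Stall occurs when L = W at CL,max. W = mg = 819 × 9.81 = 8034 N.
From L = ½ρV²S·CL,max = W: V_stall = √(2W/(ρSCL,max)) = √(2·8034/(1·19.1·1.89))
V_stall = √445.1 = 21.1 m/s

V_stall = 21.1 m/s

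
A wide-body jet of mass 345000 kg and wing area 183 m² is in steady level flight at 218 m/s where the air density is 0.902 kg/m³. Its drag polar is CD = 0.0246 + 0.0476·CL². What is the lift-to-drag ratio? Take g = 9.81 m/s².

L/D = 14.4

Level flight ⇒ L = W = m·g = 345000 × 9.81 = 3.3844×10^6 N.
Dynamic pressure q = 0.5 × 0.902 × 218² = 21430 Pa.
CL = W/(q·S) = 3.3844×10^6 / (21430 × 183) = 0.8629.
CD = 0.0246 + 0.0476 × 0.8629² = 0.06004.
L/D = CL/CD = 0.8629 / 0.06004 = 14.4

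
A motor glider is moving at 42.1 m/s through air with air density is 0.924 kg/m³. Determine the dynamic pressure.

q = ½ρv² = ½ × 0.924 × 42.1² = 819 Pa

q = 819 Pa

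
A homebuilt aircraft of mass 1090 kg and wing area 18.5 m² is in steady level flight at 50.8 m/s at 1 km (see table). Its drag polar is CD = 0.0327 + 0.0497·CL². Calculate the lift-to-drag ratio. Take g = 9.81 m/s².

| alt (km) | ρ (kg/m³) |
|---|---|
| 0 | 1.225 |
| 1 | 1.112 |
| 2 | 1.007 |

At 1 km, from the table: ρ = 1.112 kg/m³.
Weight W = mg = 1090 × 9.81 = 10693 N; in level flight L = W.
Dynamic pressure q = 0.5 × 1.112 × 50.8² = 1435 Pa.
Required CL = L/(qS) = 10693/(1435·18.5) = 0.4028.
CD = 0.0327 + 0.0497 × 0.4028² = 0.04076.
L/D = CL/CD = 0.4028 / 0.04076 = 9.88

L/D = 9.88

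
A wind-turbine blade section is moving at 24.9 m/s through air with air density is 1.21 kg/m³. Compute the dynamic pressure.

q = 375 Pa

q = ½ρv² = ½ × 1.21 × 24.9² = 375 Pa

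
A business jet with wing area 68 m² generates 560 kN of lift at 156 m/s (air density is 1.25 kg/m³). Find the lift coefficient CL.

CL = 0.541

From L = ½ρv²S·CL, rearranging gives CL = 2L/(ρv²S).
CL = 2 × 5.6×10^5 / (1.25 × 156² × 68) = 0.541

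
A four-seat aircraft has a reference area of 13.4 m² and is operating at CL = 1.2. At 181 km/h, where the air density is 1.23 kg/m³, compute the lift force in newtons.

Convert speed: v = 181 km/h ÷ 3.6 = 50.28 m/s.
L = ½ρv²S·CL = ½ × 1.23 × 50.28² × 13.4 × 1.2 = 25000 N ≈ 25 kN

L = 25000 N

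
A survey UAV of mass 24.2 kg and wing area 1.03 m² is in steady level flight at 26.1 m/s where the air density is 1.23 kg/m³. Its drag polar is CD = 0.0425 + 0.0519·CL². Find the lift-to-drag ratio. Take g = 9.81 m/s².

L/D = 9.45

Weight W = mg = 24.2 × 9.81 = 237.4 N; in level flight L = W.
Dynamic pressure q = 0.5 × 1.23 × 26.1² = 418.9 Pa.
Required CL = L/(qS) = 237.4/(418.9·1.03) = 0.5502.
CD = 0.0425 + 0.0519 × 0.5502² = 0.05821.
L/D = CL/CD = 0.5502 / 0.05821 = 9.45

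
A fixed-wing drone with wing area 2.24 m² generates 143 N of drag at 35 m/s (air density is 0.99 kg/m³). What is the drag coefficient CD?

From D = ½ρv²S·CD, rearranging gives CD = 2D/(ρv²S).
CD = 2 × 143 / (0.99 × 35² × 2.24) = 0.105

CD = 0.105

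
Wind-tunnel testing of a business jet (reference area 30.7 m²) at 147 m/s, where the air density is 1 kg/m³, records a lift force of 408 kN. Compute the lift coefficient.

CL = 1.23

From L = ½ρv²S·CL, rearranging gives CL = 2L/(ρv²S).
CL = 2 × 4.08×10^5 / (1 × 147² × 30.7) = 1.23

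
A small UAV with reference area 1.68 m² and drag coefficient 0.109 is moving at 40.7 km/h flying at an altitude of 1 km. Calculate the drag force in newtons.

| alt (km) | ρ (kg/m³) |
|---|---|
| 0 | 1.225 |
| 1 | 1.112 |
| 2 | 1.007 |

At 1 km, from the table: ρ = 1.112 kg/m³.
Convert speed: v = 40.7 km/h ÷ 3.6 = 11.31 m/s.
Dynamic pressure q = ½ρv² = ½ × 1.112 × 11.31² = 71.07 Pa.
D = q·S·CD = 71.07 × 1.68 × 0.109 = 13 N

D = 13 N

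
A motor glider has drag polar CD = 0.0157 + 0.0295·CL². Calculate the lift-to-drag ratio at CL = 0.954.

CD = 0.0157 + 0.0295 × 0.954² = 0.04255
L/D = CL/CD = 0.954 / 0.04255 = 22.4

L/D = 22.4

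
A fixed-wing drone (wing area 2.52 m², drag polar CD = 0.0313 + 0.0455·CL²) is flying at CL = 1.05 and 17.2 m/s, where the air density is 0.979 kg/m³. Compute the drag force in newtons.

CD = 0.0313 + 0.0455 × 1.05² = 0.08146
D = ½ρv²S·CD = ½ × 0.979 × 17.2² × 2.52 × 0.08146 = 29.7 N

D = 29.7 N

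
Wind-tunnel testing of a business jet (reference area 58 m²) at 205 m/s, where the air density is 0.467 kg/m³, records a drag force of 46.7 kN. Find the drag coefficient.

CD = 0.0821

From D = ½ρv²S·CD, rearranging gives CD = 2D/(ρv²S).
CD = 2 × 46700 / (0.467 × 205² × 58) = 0.0821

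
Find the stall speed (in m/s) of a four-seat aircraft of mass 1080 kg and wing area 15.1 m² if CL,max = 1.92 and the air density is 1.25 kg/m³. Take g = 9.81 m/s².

At stall, lift equals weight: L = W = m·g = 1080 × 9.81 = 10590 N.
V_stall = √(2W/(ρ·S·CL,max)) = √(2 × 10590 / (1.25 × 15.1 × 1.92))
V_stall = √584.7 = 24.2 m/s

V_stall = 24.2 m/s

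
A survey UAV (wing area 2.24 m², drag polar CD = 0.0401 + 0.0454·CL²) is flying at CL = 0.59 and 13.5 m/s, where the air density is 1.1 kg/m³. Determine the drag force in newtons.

D = 12.6 N

CD = 0.0401 + 0.0454 × 0.59² = 0.0559
D = ½ρv²S·CD = ½ × 1.1 × 13.5² × 2.24 × 0.0559 = 12.6 N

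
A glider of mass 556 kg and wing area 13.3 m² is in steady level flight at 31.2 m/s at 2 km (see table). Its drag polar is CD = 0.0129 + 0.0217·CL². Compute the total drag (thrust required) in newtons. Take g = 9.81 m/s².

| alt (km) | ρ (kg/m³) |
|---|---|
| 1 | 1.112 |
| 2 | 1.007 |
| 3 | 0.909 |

D = 183 N

At 2 km, from the table: ρ = 1.007 kg/m³.
In steady level flight, lift balances weight: W = mg = 556 × 9.81 = 5454.4 N.
Dynamic pressure q = 0.5 × 1.007 × 31.2² = 490.1 Pa.
CL = W/(q·S) = 5454.4 / (490.1 × 13.3) = 0.8367.
CD = 0.0129 + 0.0217 × 0.8367² = 0.02809.
D = q·S·CD = 490.1 × 13.3 × 0.02809 = 183.1 N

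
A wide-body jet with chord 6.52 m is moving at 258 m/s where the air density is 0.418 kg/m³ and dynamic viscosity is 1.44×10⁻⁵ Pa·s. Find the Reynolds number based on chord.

Re = 4.88×10^7

Re = ρ·v·c/μ = 0.418 × 258 × 6.52 / (1.44×10⁻⁵) = 4.88×10^7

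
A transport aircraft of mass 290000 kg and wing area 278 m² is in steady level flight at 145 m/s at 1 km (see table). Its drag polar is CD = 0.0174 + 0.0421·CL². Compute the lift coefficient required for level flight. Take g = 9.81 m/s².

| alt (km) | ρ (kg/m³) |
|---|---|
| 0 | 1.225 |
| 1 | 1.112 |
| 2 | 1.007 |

At 1 km, from the table: ρ = 1.112 kg/m³.
Weight W = mg = 290000 × 9.81 = 2.8449×10^6 N; in level flight L = W.
Dynamic pressure q = 0.5 × 1.112 × 145² = 11690 Pa.
CL = W/(q·S) = 2.8449×10^6 / (11690 × 278) = 0.8754.

CL = 0.875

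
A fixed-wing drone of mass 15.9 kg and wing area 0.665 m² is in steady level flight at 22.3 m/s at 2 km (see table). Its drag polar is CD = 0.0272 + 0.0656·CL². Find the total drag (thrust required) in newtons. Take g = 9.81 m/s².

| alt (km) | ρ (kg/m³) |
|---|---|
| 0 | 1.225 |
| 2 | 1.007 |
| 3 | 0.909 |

D = 14.1 N

At 2 km, from the table: ρ = 1.007 kg/m³.
Level flight ⇒ L = W = m·g = 15.9 × 9.81 = 155.98 N.
Dynamic pressure q = 0.5 × 1.007 × 22.3² = 250.4 Pa.
CL = W/(q·S) = 155.98 / (250.4 × 0.665) = 0.9368.
CD = 0.0272 + 0.0656 × 0.9368² = 0.08477.
D = q·S·CD = 250.4 × 0.665 × 0.08477 = 14.11 N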